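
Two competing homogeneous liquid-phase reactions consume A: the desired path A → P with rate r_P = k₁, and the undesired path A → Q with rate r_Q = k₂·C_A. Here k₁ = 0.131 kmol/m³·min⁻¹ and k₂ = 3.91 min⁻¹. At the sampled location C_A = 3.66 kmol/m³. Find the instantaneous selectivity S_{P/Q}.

S_{P/Q} = r_P/r_Q = (k₁)/(k₂·C_A) = (k₁/k₂)·C_A⁻¹.
= (0.131) / (3.91×3.660) = 0.1310/14.31 = 0.00915.
The undesired path is higher order in A, so low C_A (CSTR or dilute feed) favours P.

0.00915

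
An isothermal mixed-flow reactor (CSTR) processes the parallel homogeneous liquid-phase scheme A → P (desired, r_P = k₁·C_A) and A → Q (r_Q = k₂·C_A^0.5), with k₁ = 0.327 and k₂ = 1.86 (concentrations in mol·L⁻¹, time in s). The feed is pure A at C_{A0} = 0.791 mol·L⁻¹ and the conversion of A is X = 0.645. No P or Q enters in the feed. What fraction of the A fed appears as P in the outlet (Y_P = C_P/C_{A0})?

0.0550

Exit C_A = C_{A0}(1−X) = 0.791×0.355 = 0.2808 mol·L⁻¹.
A CSTR operates uniformly at the exit composition, giving r_P = 0.09182 and r_Q = 0.9856 (each k·C_A^n at C_A = 0.2808).
Fraction of consumed A going to P: r_P/(r_P+r_Q) = 0.08522.
C_P = 0.08522·C_{A0}·X = 0.08522×0.791×0.645 = 0.0435 mol·L⁻¹; Y_P = C_P/C_{A0} = 0.0550.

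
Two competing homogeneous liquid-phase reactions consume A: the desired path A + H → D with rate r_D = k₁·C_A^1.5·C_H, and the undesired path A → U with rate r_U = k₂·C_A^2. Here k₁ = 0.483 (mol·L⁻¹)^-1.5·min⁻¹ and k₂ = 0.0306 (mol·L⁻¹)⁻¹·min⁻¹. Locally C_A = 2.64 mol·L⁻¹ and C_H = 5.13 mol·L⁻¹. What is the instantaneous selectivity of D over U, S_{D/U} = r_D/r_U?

49.8

S_{D/U} = r_D/r_U = (k₁·C_A^1.5·C_H)/(k₂·C_A^2) = (k₁/k₂)·C_A^-0.5·C_H.
= (0.483×2.640^1.5×5.130) / (0.0306×2.640^2) = 10.63/0.2133 = 49.8.
The undesired path is higher order in A, so low C_A (CSTR or dilute feed) favours D.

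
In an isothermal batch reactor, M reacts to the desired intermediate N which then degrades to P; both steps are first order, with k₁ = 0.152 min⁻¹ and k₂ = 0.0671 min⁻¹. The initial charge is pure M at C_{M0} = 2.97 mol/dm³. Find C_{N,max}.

Evaluating C_N at t_opt = ln(k₂/k₁)/(k₂−k₁) gives C_{N,max}/C_{M0} = (k₁/k₂)^[k₂/(k₂−k₁)].
= (0.152/0.0671)^(0.0671/(0.0671−0.152)) = (2.265)^(-0.7903) = 0.5240.
C_{N,max} = 0.5240×2.97 = 1.56 mol/dm³.

1.56 mol/dm³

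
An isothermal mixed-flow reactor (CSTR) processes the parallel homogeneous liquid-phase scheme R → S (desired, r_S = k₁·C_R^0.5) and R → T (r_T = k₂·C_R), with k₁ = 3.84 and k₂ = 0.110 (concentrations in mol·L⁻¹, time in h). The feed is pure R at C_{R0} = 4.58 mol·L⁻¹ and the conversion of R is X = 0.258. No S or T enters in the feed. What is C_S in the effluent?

1.12 mol·L⁻¹

Exit C_R = C_{R0}(1−X) = 4.58×0.742 = 3.398 mol·L⁻¹.
A CSTR operates uniformly at the exit composition, giving r_S = 7.079 and r_T = 0.3738 (each k·C_R^n at C_R = 3.398).
Fraction of consumed R going to S: r_S/(r_S+r_T) = 0.9498.
C_S = 0.9498·C_{R0}·X = 0.9498×4.58×0.258 = 1.12 mol·L⁻¹.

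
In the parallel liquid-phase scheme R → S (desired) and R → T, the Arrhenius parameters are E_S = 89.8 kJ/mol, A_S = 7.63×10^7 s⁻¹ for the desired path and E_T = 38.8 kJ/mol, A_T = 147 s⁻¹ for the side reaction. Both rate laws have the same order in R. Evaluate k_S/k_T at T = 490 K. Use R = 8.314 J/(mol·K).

1.90

With equal orders, S_{S/T} = k_S/k_T = (A_S/A_T)·exp[(E_T−E_S)/(RT)].
(E_T−E_S)/(RT) = (38.8−89.8)×10³/(8.314×490) = -51000/4074 = -12.52.
k_S/k_T = (7.63×10^7/147)·exp(-12.52) = 5.190×10^5 × 3.657×10^-6 = 1.90.
Since E_S > E_T, raising the temperature improves selectivity toward S.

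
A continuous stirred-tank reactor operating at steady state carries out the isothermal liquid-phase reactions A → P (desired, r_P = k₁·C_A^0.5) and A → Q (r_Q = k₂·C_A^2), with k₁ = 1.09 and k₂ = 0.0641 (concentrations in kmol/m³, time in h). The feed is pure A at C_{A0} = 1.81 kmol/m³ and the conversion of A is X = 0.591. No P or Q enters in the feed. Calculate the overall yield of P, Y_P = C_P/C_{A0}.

0.570

Exit C_A = C_{A0}(1−X) = 1.81×0.409 = 0.7403 kmol/m³.
In a CSTR the entire volume is at exit conditions, so r_P = 1.09×0.7403^0.5 = 0.9378 and r_Q = 0.0641×0.7403^2 = 0.03513.
Fraction of consumed A going to P: r_P/(r_P+r_Q) = 0.9639.
C_P = 0.9639·C_{A0}·X = 0.9639×1.81×0.591 = 1.03 kmol/m³; Y_P = C_P/C_{A0} = 0.570.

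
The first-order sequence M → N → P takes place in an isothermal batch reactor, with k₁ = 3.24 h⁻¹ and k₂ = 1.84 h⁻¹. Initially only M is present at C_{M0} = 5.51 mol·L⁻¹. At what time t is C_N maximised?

0.404 h

For first-order series the maximum of C_N occurs at t_opt = ln(k₂/k₁)/(k₂−k₁).
= ln(1.84/3.24)/(1.84−3.24) = ln(0.5679)/-1.400 = -0.5658/-1.400 = 0.404 h.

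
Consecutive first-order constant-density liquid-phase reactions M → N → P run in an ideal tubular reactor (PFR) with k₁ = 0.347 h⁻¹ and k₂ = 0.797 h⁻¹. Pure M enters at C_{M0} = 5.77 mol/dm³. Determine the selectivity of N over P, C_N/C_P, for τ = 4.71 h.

For first-order series with pure M initially, C_N(τ) = k₁C_{M0}/(k₂−k₁)·(e^(−k₁τ) − e^(−k₂τ)).
e^(−k₁τ) = e^(−0.347×4.71) = e^(−1.634) = 0.1951; e^(−k₂τ) = e^(−3.754) = 0.02343.
C_N = 0.347×5.77/(0.797−0.347) × (0.1951−0.02343) = 4.449×0.1716 = 0.7637 mol/dm³.
C_M = C_{M0}e^(−k₁τ) = 1.126 mol/dm³, so C_P = C_{M0}−C_M−C_N = 3.881 mol/dm³; C_N/C_P = 0.197.

0.197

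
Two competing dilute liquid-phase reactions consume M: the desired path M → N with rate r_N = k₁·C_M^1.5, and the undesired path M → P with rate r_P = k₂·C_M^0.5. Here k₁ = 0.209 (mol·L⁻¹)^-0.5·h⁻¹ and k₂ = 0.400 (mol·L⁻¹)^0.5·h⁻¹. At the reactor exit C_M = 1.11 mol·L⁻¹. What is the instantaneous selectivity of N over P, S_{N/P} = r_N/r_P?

S_{N/P} = r_N/r_P = (k₁·C_M^1.5)/(k₂·C_M^0.5) = (k₁/k₂)·C_M.
= (0.209×1.110^1.5) / (0.400×1.110^0.5) = 0.2444/0.4214 = 0.580.

0.580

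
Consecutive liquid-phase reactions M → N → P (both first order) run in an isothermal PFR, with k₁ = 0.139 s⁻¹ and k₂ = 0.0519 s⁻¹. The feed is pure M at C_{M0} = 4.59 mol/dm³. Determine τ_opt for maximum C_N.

11.3 s

The intermediate peaks when r₁ = r₂, i.e. k₁e^(−k₁τ) = k₂e^(−k₂τ), giving τ_opt = ln(k₂/k₁)/(k₂−k₁).
= ln(0.0519/0.139)/(0.0519−0.139) = ln(0.3734)/-0.08710 = -0.9852/-0.08710 = 11.3 s.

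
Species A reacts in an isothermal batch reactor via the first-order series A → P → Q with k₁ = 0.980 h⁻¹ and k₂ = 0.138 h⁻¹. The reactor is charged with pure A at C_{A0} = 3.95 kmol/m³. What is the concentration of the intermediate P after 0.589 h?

1.66 kmol/m³

Solving the coupled first-order balances gives C_P(t) = [k₁/(k₂−k₁)]·C_{A0}·(e^(−k₁t) − e^(−k₂t)).
e^(−k₁t) = e^(−0.980×0.589) = e^(−0.5772) = 0.5615; e^(−k₂t) = e^(−0.08128) = 0.9219.
C_P = 0.980×3.95/(0.138−0.980) × (0.5615−0.9219) = (-4.597)×(-0.3605) = 1.657 kmol/m³.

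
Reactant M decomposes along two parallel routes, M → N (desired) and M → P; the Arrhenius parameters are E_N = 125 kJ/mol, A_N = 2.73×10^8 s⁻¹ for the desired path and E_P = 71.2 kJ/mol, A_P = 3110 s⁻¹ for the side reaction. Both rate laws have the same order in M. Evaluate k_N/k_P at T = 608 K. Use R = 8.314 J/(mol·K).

2.09

With equal orders, S_{N/P} = k_N/k_P = (A_N/A_P)·exp[(E_P−E_N)/(RT)].
(E_P−E_N)/(RT) = (71.2−125)×10³/(8.314×608) = -53800/5055 = -10.64.
k_N/k_P = (2.73×10^8/3110)·exp(-10.64) = 87781 × 2.386×10^-5 = 2.09.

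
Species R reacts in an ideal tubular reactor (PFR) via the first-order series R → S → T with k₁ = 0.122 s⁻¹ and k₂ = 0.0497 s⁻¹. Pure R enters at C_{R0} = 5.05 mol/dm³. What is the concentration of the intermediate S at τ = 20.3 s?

Solving the coupled first-order balances gives C_S(τ) = [k₁/(k₂−k₁)]·C_{R0}·(e^(−k₁τ) − e^(−k₂τ)).
e^(−k₁τ) = e^(−0.122×20.3) = e^(−2.477) = 0.08403; e^(−k₂τ) = e^(−1.009) = 0.3646.
C_S = 0.122×5.05/(0.0497−0.122) × (0.08403−0.3646) = (-8.521)×(-0.2806) = 2.391 mol/dm³.

2.39 mol/dm³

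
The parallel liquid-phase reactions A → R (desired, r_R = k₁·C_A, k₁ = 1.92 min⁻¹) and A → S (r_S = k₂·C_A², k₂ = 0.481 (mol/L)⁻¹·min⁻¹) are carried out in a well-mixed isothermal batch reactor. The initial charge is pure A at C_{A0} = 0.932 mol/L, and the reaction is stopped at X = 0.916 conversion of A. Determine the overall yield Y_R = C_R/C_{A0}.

0.816

C_A = C_{A0}(1−X) = 0.07829 mol/L.
Along a PFR/batch, dC_R/dC_A = −r_R/(r_R+r_S) = −k₁/(k₁+k₂·C_A).
Integrating from C_{A0} to C_A: C_R = (1.92/0.481)·ln[(1.92+0.481·0.932)/(1.92+0.481·0.0783)] = 3.992·ln(2.368/1.958) = 0.7601 mol/L.
Y_R = C_R/C_{A0} = 0.7601/0.932 = 0.816.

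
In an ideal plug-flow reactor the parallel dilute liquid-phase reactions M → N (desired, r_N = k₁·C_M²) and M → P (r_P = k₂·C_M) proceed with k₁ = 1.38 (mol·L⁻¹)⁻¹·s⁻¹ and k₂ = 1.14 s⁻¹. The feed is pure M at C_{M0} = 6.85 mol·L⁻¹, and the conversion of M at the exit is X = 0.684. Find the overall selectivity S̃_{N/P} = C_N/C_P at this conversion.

C_M = C_{M0}(1−X) = 2.165 mol·L⁻¹.
Along a PFR/batch, dC_P/dC_M = −r_P/(r_N+r_P) = −k₂/(k₂+k₁·C_M).
Integrating from C_{M0} to C_M: C_P = (1.14/1.38)·ln[(1.14+1.38·6.85)/(1.14+1.38·2.16)] = 0.8261·ln(10.59/4.127) = 0.7787 mol·L⁻¹.
Then C_N = (C_{M0}−C_M) − C_P = 4.685 − 0.7787 = 3.907 mol·L⁻¹.
S̃_{N/P} = C_N/C_P = 3.907/0.7787 = 5.02.

5.02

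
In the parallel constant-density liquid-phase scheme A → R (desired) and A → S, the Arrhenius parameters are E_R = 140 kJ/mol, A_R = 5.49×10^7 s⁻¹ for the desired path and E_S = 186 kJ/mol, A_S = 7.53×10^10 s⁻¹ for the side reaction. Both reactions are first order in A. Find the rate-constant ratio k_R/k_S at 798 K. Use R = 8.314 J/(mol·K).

0.748

Since both paths have the same order in A, the concentration cancels and S_{R/S} = k_R/k_S = (A_R/A_S)·exp[(E_S−E_R)/(RT)].
(E_S−E_R)/(RT) = (186−140)×10³/(8.314×798) = 46000/6635 = 6.933.
k_R/k_S = (5.49×10^7/7.53×10^10)·exp(6.933) = 7.291×10^-4 × 1026 = 0.748.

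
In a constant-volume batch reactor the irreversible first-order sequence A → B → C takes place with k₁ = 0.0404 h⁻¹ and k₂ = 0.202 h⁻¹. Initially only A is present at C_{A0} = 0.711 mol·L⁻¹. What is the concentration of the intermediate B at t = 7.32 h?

0.0917 mol·L⁻¹

The intermediate concentration in a first-order A→B→C sequence is C_B = k₁C_{A0}(e^(−k₁t) − e^(−k₂t))/(k₂−k₁).
e^(−k₁t) = e^(−0.0404×7.32) = e^(−0.2957) = 0.7440; e^(−k₂t) = e^(−1.479) = 0.2279.
C_B = 0.0404×0.711/(0.202−0.0404) × (0.7440−0.2279) = 0.1777×0.5160 = 0.09173 mol·L⁻¹.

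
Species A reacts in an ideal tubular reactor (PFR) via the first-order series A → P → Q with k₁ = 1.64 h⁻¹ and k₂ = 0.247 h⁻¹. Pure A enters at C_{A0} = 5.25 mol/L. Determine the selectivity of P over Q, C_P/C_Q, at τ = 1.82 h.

The intermediate concentration in a first-order A→B→C sequence is C_P = k₁C_{A0}(e^(−k₁τ) − e^(−k₂τ))/(k₂−k₁).
e^(−k₁τ) = e^(−1.64×1.82) = e^(−2.985) = 0.05055; e^(−k₂τ) = e^(−0.4495) = 0.6379.
C_P = 1.64×5.25/(0.247−1.64) × (0.05055−0.6379) = (-6.181)×(-0.5874) = 3.630 mol/L.
C_A = C_{A0}e^(−k₁τ) = 0.2654 mol/L, so C_Q = C_{A0}−C_A−C_P = 1.354 mol/L; C_P/C_Q = 2.68.

2.68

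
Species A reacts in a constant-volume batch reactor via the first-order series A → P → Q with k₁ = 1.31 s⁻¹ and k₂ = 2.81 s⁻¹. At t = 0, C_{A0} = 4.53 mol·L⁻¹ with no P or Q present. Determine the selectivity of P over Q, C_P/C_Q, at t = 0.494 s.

1.01

For first-order series with pure A initially, C_P(t) = k₁C_{A0}/(k₂−k₁)·(e^(−k₁t) − e^(−k₂t)).
e^(−k₁t) = e^(−1.31×0.494) = e^(−0.6471) = 0.5235; e^(−k₂t) = e^(−1.388) = 0.2495.
C_P = 1.31×4.53/(2.81−1.31) × (0.5235−0.2495) = 3.956×0.2740 = 1.084 mol·L⁻¹.
C_A = C_{A0}e^(−k₁t) = 2.372 mol·L⁻¹, so C_Q = C_{A0}−C_A−C_P = 1.074 mol·L⁻¹; C_P/C_Q = 1.01.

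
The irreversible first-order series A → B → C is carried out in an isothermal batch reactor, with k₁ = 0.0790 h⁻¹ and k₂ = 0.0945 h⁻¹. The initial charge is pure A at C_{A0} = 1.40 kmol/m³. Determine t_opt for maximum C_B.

For first-order series the maximum of C_B occurs at t_opt = ln(k₂/k₁)/(k₂−k₁).
= ln(0.0945/0.0790)/(0.0945−0.0790) = ln(1.196)/0.01550 = 0.1792/0.01550 = 11.6 h.

11.6 h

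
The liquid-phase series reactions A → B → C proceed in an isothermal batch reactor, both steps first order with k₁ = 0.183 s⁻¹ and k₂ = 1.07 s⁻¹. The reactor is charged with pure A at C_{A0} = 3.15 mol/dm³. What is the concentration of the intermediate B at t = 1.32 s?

Solving the coupled first-order balances gives C_B(t) = [k₁/(k₂−k₁)]·C_{A0}·(e^(−k₁t) − e^(−k₂t)).
e^(−k₁t) = e^(−0.183×1.32) = e^(−0.2416) = 0.7854; e^(−k₂t) = e^(−1.412) = 0.2436.
C_B = 0.183×3.15/(1.07−0.183) × (0.7854−0.2436) = 0.6499×0.5418 = 0.3521 mol/dm³.

0.352 mol/dm³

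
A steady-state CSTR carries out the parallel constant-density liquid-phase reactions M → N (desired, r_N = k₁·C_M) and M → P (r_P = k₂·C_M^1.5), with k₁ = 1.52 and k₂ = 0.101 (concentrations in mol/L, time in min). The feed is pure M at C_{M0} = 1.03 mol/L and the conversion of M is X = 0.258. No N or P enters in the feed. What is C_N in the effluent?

0.251 mol/L

Exit C_M = C_{M0}(1−X) = 1.03×0.742 = 0.7643 mol/L.
A CSTR operates uniformly at the exit composition, giving r_N = 1.162 and r_P = 0.06748 (each k·C_M^n at C_M = 0.7643).
Fraction of consumed M going to N: r_N/(r_N+r_P) = 0.9451.
C_N = 0.9451·C_{M0}·X = 0.9451×1.03×0.258 = 0.251 mol/L.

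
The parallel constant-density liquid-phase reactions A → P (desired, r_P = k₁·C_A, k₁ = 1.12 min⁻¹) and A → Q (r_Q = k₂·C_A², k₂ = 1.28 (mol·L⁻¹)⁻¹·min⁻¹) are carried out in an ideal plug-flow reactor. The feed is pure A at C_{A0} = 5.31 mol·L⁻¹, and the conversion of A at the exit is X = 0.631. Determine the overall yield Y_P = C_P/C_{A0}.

C_A = C_{A0}(1−X) = 1.959 mol·L⁻¹.
Along a PFR/batch, dC_P/dC_A = −r_P/(r_P+r_Q) = −k₁/(k₁+k₂·C_A).
Integrating from C_{A0} to C_A: C_P = (1.12/1.28)·ln[(1.12+1.28·5.31)/(1.12+1.28·1.96)] = 0.8750·ln(7.917/3.628) = 0.6828 mol·L⁻¹.
Y_P = C_P/C_{A0} = 0.6828/5.31 = 0.129.

0.129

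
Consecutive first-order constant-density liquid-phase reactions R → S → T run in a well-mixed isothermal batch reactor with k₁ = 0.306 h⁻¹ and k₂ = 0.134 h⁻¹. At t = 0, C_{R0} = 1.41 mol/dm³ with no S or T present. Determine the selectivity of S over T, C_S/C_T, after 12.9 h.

0.403

The intermediate concentration in a first-order A→B→C sequence is C_S = k₁C_{R0}(e^(−k₁t) − e^(−k₂t))/(k₂−k₁).
e^(−k₁t) = e^(−0.306×12.9) = e^(−3.947) = 0.01930; e^(−k₂t) = e^(−1.729) = 0.1775.
C_S = 0.306×1.41/(0.134−0.306) × (0.01930−0.1775) = (-2.508)×(-0.1582) = 0.3969 mol/dm³.
C_R = C_{R0}e^(−k₁t) = 0.02722 mol/dm³, so C_T = C_{R0}−C_R−C_S = 0.9859 mol/dm³; C_S/C_T = 0.403.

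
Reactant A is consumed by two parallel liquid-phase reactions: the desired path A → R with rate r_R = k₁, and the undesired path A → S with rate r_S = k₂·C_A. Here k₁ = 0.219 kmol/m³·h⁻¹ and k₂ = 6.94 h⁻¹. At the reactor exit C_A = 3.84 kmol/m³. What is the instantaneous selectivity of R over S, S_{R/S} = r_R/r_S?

S_{R/S} = r_R/r_S = (k₁)/(k₂·C_A) = (k₁/k₂)·C_A⁻¹.
= (0.219) / (6.94×3.840) = 0.2190/26.65 = 0.00822.

0.00822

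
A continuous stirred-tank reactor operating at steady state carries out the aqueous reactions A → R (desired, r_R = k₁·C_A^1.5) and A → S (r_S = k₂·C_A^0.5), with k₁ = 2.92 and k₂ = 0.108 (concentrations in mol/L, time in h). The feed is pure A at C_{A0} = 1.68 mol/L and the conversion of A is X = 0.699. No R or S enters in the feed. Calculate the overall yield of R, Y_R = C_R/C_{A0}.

Exit C_A = C_{A0}(1−X) = 1.68×0.301 = 0.5057 mol/L.
A CSTR operates uniformly at the exit composition, giving r_R = 1.050 and r_S = 0.07680 (each k·C_A^n at C_A = 0.5057).
Fraction of consumed A going to R: r_R/(r_R+r_S) = 0.9318.
C_R = 0.9318·C_{A0}·X = 0.9318×1.68×0.699 = 1.09 mol/L; Y_R = C_R/C_{A0} = 0.651.

0.651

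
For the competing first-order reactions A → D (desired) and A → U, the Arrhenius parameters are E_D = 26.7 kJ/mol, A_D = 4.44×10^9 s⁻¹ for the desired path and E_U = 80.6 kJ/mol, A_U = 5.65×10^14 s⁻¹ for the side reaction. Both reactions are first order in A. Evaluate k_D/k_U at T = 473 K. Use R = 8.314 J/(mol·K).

k_D/k_U = (A_D/A_U)·exp[−(E_D−E_U)/(RT)] = (A_D/A_U)·exp[(E_U−E_D)/(RT)].
(E_U−E_D)/(RT) = (80.6−26.7)×10³/(8.314×473) = 53900/3933 = 13.71.
k_D/k_U = (4.44×10^9/5.65×10^14)·exp(13.71) = 7.858×10^-6 × 8.965×10^5 = 7.04.

7.04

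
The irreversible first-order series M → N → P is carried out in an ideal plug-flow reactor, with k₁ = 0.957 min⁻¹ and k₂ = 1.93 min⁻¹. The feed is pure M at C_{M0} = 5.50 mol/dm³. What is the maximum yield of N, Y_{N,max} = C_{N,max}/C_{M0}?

0.249

For a first-order series the maximum intermediate yield is C_{N,max}/C_{M0} = (k₁/k₂)^[k₂/(k₂−k₁)].
= (0.957/1.93)^(1.93/(1.93−0.957)) = (0.4959)^(1.984) = 0.2487.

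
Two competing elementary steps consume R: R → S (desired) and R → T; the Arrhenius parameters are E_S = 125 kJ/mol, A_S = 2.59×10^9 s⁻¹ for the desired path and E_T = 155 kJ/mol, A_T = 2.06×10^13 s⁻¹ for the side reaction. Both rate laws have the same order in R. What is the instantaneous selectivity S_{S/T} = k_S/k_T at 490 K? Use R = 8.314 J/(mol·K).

k_S/k_T = (A_S/A_T)·exp[−(E_S−E_T)/(RT)] = (A_S/A_T)·exp[(E_T−E_S)/(RT)].
(E_T−E_S)/(RT) = (155−125)×10³/(8.314×490) = 30000/4074 = 7.364.
k_S/k_T = (2.59×10^9/2.06×10^13)·exp(7.364) = 1.257×10^-4 × 1578 = 0.198.
Since E_S < E_T, lowering the temperature improves selectivity toward S.

0.198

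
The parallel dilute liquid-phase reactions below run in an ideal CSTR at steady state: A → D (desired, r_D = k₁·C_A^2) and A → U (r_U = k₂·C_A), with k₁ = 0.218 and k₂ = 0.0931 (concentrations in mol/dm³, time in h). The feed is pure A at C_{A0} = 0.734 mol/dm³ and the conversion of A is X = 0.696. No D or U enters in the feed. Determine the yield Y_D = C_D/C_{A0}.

0.239

Exit C_A = C_{A0}(1−X) = 0.734×0.304 = 0.2231 mol/dm³.
Rates in a CSTR are evaluated at the outlet concentration: r_D = 0.218×0.2231^2 = 0.01085, r_U = 0.0931×0.2231 = 0.02077.
Fraction of consumed A going to D: r_D/(r_D+r_U) = 0.3432.
C_D = 0.3432·C_{A0}·X = 0.3432×0.734×0.696 = 0.175 mol/dm³; Y_D = C_D/C_{A0} = 0.239.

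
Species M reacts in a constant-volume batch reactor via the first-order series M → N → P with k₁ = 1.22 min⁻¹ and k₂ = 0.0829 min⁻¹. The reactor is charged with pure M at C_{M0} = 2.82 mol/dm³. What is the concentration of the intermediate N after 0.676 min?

The intermediate concentration in a first-order A→B→C sequence is C_N = k₁C_{M0}(e^(−k₁t) − e^(−k₂t))/(k₂−k₁).
e^(−k₁t) = e^(−1.22×0.676) = e^(−0.8247) = 0.4384; e^(−k₂t) = e^(−0.05604) = 0.9455.
C_N = 1.22×2.82/(0.0829−1.22) × (0.4384−0.9455) = (-3.026)×(-0.5071) = 1.534 mol/dm³.

1.53 mol/dm³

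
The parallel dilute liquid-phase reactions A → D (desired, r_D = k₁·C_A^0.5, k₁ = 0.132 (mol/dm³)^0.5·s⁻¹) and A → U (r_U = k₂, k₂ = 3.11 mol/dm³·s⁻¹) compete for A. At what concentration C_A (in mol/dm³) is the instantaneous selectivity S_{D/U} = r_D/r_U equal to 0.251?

35.0 mol/dm³

S_{D/U} = (k₁/k₂)·C_A^0.5 ⇒ C_A = (S·k₂/k₁)^(2).
= (0.251×3.11/0.132)^(2) = (5.914)^(2) = 35.0 mol/dm³.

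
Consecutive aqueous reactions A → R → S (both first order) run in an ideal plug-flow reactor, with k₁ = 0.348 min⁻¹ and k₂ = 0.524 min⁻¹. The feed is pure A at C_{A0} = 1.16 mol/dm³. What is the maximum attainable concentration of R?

At the optimum, C_{R,max}/C_{A0} = (k₁/k₂)^[k₂/(k₂−k₁)].
= (0.348/0.524)^(0.524/(0.524−0.348)) = (0.6641)^(2.977) = 0.2957.
C_{R,max} = 0.2957×1.16 = 0.343 mol/dm³.

0.343 mol/dm³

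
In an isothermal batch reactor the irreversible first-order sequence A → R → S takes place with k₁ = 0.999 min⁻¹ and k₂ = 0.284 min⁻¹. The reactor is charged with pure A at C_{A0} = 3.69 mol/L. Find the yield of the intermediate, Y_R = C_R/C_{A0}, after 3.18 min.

Solving the coupled first-order balances gives C_R(t) = [k₁/(k₂−k₁)]·C_{A0}·(e^(−k₁t) − e^(−k₂t)).
e^(−k₁t) = e^(−0.999×3.18) = e^(−3.177) = 0.04172; e^(−k₂t) = e^(−0.9031) = 0.4053.
C_R = 0.999×3.69/(0.284−0.999) × (0.04172−0.4053) = (-5.156)×(-0.3636) = 1.875 mol/L.
Y_R = C_R/C_{A0} = 1.875/3.69 = 0.508.

0.508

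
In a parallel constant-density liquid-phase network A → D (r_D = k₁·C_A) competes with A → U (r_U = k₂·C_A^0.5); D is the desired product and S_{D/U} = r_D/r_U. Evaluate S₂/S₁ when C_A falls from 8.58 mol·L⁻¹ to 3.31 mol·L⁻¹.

0.621

S_{D/U} = (k₁/k₂)·C_A^0.5, so S₂/S₁ = (C_{A,2}/C_{A,1})^0.5.
= (3.31/8.58)^0.5 = (0.3858)^0.5 = 0.621.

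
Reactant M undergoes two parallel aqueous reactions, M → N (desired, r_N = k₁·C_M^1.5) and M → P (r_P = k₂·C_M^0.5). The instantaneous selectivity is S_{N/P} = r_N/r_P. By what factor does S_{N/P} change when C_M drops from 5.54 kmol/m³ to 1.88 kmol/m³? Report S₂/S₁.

S_{N/P} = (k₁/k₂)·C_M, so S₂/S₁ = (C_{M,2}/C_{M,1}).
= 1.88/5.54 = 0.339.

0.339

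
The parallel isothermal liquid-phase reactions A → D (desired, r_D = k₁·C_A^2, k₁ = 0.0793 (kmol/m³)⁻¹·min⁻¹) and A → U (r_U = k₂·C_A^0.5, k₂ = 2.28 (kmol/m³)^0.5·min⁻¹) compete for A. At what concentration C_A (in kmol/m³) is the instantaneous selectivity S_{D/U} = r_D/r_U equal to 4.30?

S_{D/U} = (k₁/k₂)·C_A^1.5 ⇒ C_A = (S·k₂/k₁)^(1/1.5).
= (4.30×2.28/0.0793)^(0.6667) = (123.6)^(0.6667) = 24.8 kmol/m³.

24.8 kmol/m³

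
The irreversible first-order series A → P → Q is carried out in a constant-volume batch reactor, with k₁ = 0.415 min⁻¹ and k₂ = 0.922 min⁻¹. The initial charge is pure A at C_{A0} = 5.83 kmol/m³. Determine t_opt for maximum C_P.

For first-order series the maximum of C_P occurs at t_opt = ln(k₂/k₁)/(k₂−k₁).
= ln(0.922/0.415)/(0.922−0.415) = ln(2.222)/0.5070 = 0.7983/0.5070 = 1.57 min.

1.57 min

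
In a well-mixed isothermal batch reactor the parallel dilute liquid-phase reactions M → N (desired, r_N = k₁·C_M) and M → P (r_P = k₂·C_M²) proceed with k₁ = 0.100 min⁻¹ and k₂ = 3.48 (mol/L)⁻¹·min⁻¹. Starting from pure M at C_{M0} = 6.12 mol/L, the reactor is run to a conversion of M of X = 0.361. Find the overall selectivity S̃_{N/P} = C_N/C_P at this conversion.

0.00582

C_M = C_{M0}(1−X) = 3.911 mol/L.
Along a PFR/batch, dC_N/dC_M = −r_N/(r_N+r_P) = −k₁/(k₁+k₂·C_M).
Integrating from C_{M0} to C_M: C_N = (0.100/3.48)·ln[(0.100+3.48·6.12)/(0.100+3.48·3.91)] = 0.02874·ln(21.40/13.71) = 0.01279 mol/L.
C_P = (C_{M0}−C_M)−C_N = 2.197 mol/L; S̃_{N/P} = 0.01279/2.197 = 0.00582.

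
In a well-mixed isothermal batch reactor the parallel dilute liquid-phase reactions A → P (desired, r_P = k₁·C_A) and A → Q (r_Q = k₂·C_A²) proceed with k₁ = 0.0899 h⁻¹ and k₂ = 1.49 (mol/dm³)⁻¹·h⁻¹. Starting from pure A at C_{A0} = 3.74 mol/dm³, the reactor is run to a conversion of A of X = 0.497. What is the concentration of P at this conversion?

0.0405 mol/dm³

C_A = C_{A0}(1−X) = 1.881 mol/dm³.
Along a PFR/batch, dC_P/dC_A = −r_P/(r_P+r_Q) = −k₁/(k₁+k₂·C_A).
Integrating from C_{A0} to C_A: C_P = (0.0899/1.49)·ln[(0.0899+1.49·3.74)/(0.0899+1.49·1.88)] = 0.06034·ln(5.663/2.893) = 0.04052 mol/dm³.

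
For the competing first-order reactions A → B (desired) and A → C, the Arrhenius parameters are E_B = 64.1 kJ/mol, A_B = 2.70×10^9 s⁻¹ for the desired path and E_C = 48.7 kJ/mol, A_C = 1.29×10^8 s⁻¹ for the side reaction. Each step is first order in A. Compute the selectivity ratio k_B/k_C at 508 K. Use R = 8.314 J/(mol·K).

k_B/k_C = (A_B/A_C)·exp[−(E_B−E_C)/(RT)] = (A_B/A_C)·exp[(E_C−E_B)/(RT)].
(E_C−E_B)/(RT) = (48.7−64.1)×10³/(8.314×508) = -15400/4224 = -3.646.
k_B/k_C = (2.70×10^9/1.29×10^8)·exp(-3.646) = 20.93 × 0.02609 = 0.546.

0.546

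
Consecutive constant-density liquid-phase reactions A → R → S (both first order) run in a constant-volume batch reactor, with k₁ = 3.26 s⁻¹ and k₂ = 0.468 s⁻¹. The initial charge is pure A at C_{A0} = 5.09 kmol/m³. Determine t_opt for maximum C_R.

The intermediate peaks when r₁ = r₂, i.e. k₁e^(−k₁t) = k₂e^(−k₂t), giving t_opt = ln(k₂/k₁)/(k₂−k₁).
= ln(0.468/3.26)/(0.468−3.26) = ln(0.1436)/-2.792 = -1.941/-2.792 = 0.695 s.

0.695 s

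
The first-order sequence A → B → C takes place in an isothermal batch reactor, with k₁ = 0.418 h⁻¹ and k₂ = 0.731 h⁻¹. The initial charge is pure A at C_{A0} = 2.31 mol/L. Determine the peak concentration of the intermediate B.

At the optimum, C_{B,max}/C_{A0} = (k₁/k₂)^[k₂/(k₂−k₁)].
= (0.418/0.731)^(0.731/(0.731−0.418)) = (0.5718)^(2.335) = 0.2711.
C_{B,max} = 0.2711×2.31 = 0.626 mol/L.

0.626 mol/L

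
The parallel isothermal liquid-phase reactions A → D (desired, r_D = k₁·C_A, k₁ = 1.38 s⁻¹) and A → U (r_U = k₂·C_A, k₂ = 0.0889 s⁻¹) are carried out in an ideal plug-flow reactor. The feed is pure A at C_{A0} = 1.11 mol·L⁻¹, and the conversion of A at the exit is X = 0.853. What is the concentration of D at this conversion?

C_A = C_{A0}(1−X) = 0.1632 mol·L⁻¹.
Both paths are first order in A, so the instantaneous fraction to D is constant: dC_D/d(−C_A) = k₁/(k₁+k₂) = 0.9395.
C_D = 0.9395·(C_{A0}−C_A) = 0.9395×0.9468 = 0.890 mol·L⁻¹.

0.890 mol·L⁻¹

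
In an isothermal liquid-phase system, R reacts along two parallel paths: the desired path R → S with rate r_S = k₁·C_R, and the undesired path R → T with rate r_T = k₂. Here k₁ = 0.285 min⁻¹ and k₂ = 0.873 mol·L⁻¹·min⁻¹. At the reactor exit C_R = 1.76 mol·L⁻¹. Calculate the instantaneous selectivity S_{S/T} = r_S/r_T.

0.575

S_{S/T} = r_S/r_T = (k₁·C_R)/(k₂) = (k₁/k₂)·C_R.
= (0.285×1.760) / (0.873) = 0.5016/0.8730 = 0.575.
Since the desired path is higher order in R, keeping C_R high (PFR or concentrated feed) favours S.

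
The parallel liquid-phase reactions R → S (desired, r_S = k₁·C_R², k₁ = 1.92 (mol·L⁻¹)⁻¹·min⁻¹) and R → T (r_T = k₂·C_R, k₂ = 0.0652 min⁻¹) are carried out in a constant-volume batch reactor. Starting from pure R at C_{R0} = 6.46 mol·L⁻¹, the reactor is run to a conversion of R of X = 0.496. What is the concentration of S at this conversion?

C_R = C_{R0}(1−X) = 3.256 mol·L⁻¹.
Along a PFR/batch, dC_T/dC_R = −r_T/(r_S+r_T) = −k₂/(k₂+k₁·C_R).
Integrating from C_{R0} to C_R: C_T = (0.0652/1.92)·ln[(0.0652+1.92·6.46)/(0.0652+1.92·3.26)] = 0.03396·ln(12.47/6.316) = 0.02309 mol·L⁻¹.
Then C_S = (C_{R0}−C_R) − C_T = 3.204 − 0.02309 = 3.181 mol·L⁻¹.

3.18 mol·L⁻¹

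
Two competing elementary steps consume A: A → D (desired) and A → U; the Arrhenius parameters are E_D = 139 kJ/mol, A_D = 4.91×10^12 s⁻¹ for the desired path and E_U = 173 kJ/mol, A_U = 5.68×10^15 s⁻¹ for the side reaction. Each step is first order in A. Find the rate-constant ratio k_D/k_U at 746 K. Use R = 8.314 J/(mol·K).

With equal orders, S_{D/U} = k_D/k_U = (A_D/A_U)·exp[(E_U−E_D)/(RT)].
(E_U−E_D)/(RT) = (173−139)×10³/(8.314×746) = 34000/6202 = 5.482.
k_D/k_U = (4.91×10^12/5.68×10^15)·exp(5.482) = 8.644×10^-4 × 240.3 = 0.208.
Since E_D < E_U, lowering the temperature improves selectivity toward D.

0.208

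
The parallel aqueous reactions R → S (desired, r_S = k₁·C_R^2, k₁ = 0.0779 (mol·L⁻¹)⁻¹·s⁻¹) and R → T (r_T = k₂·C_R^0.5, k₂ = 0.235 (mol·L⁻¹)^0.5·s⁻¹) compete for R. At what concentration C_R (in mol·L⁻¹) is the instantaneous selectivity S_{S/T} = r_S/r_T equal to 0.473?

1.27 mol·L⁻¹

S_{S/T} = (k₁/k₂)·C_R^1.5 ⇒ C_R = (S·k₂/k₁)^(1/1.5).
= (0.473×0.235/0.0779)^(0.6667) = (1.427)^(0.6667) = 1.27 mol·L⁻¹.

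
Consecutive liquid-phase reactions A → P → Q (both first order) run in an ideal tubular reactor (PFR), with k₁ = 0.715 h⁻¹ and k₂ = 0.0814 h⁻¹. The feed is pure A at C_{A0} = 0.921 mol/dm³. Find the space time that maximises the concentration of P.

Setting dC_P/dτ = 0 gives τ_opt = ln(k₂/k₁)/(k₂−k₁).
= ln(0.0814/0.715)/(0.0814−0.715) = ln(0.1138)/-0.6336 = -2.173/-0.6336 = 3.43 h.

3.43 h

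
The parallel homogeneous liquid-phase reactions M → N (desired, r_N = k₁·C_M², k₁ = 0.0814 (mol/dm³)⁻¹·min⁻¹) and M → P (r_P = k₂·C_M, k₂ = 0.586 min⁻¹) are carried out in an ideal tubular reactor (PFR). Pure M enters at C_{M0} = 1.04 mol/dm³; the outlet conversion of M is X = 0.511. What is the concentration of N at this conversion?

C_M = C_{M0}(1−X) = 0.5086 mol/dm³.
Along a PFR/batch, dC_P/dC_M = −r_P/(r_N+r_P) = −k₂/(k₂+k₁·C_M).
Integrating from C_{M0} to C_M: C_P = (0.586/0.0814)·ln[(0.586+0.0814·1.04)/(0.586+0.0814·0.509)] = 7.199·ln(0.6707/0.6274) = 0.4800 mol/dm³.
Then C_N = (C_{M0}−C_M) − C_P = 0.5314 − 0.4800 = 0.05143 mol/dm³.

0.0514 mol/dm³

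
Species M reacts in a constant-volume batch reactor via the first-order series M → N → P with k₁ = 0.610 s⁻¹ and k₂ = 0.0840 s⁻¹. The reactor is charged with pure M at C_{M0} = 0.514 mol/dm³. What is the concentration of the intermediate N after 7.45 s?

0.312 mol/dm³

For first-order series with pure M initially, C_N(t) = k₁C_{M0}/(k₂−k₁)·(e^(−k₁t) − e^(−k₂t)).
e^(−k₁t) = e^(−0.610×7.45) = e^(−4.545) = 0.01063; e^(−k₂t) = e^(−0.6258) = 0.5348.
C_N = 0.610×0.514/(0.0840−0.610) × (0.01063−0.5348) = (-0.5961)×(-0.5242) = 0.3125 mol/dm³.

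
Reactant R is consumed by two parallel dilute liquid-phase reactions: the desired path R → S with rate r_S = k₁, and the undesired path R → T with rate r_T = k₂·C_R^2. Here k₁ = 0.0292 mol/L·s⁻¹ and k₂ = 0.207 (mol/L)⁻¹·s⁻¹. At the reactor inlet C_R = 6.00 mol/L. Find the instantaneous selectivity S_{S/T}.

0.00392

S_{S/T} = r_S/r_T = (k₁)/(k₂·C_R^2) = (k₁/k₂)·C_R^-2.
= (0.0292) / (0.207×6.000^2) = 0.02920/7.452 = 0.00392.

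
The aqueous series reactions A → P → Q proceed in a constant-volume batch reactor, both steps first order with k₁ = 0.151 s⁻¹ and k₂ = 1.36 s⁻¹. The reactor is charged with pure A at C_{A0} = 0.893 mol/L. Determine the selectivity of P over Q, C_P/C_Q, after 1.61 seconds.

Solving the coupled first-order balances gives C_P(t) = [k₁/(k₂−k₁)]·C_{A0}·(e^(−k₁t) − e^(−k₂t)).
e^(−k₁t) = e^(−0.151×1.61) = e^(−0.2431) = 0.7842; e^(−k₂t) = e^(−2.190) = 0.1120.
C_P = 0.151×0.893/(1.36−0.151) × (0.7842−0.1120) = 0.1115×0.6722 = 0.07497 mol/L.
C_A = C_{A0}e^(−k₁t) = 0.7003 mol/L, so C_Q = C_{A0}−C_A−C_P = 0.1177 mol/L; C_P/C_Q = 0.637.

0.637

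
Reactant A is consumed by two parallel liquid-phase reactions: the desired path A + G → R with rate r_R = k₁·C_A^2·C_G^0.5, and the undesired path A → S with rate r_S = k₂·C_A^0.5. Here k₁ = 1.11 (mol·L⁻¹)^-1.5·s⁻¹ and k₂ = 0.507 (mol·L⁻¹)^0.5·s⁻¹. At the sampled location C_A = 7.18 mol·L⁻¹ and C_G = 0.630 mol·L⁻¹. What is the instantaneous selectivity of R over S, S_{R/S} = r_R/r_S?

S_{R/S} = r_R/r_S = (k₁·C_A^2·C_G^0.5)/(k₂·C_A^0.5) = (k₁/k₂)·C_A^1.5·C_G^0.5.
= (1.11×7.180^2×0.6300^0.5) / (0.507×7.180^0.5) = 45.42/1.359 = 33.4.
Since the desired path is higher order in A, keeping C_A high (PFR or concentrated feed) favours R.

33.4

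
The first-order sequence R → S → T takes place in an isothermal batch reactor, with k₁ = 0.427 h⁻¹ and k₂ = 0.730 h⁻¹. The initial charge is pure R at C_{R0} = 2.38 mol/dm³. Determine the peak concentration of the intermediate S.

0.654 mol/dm³

At the optimum, C_{S,max}/C_{R0} = (k₁/k₂)^[k₂/(k₂−k₁)].
= (0.427/0.730)^(0.730/(0.730−0.427)) = (0.5849)^(2.409) = 0.2747.
C_{S,max} = 0.2747×2.38 = 0.654 mol/dm³.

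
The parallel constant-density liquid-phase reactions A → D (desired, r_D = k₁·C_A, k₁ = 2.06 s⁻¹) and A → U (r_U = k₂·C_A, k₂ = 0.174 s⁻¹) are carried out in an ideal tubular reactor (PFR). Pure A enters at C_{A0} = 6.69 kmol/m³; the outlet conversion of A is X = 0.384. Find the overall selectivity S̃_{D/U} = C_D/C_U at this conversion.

11.8

C_A = C_{A0}(1−X) = 4.121 kmol/m³.
Both paths are first order in A, so the instantaneous fraction to D is constant: dC_D/d(−C_A) = k₁/(k₁+k₂) = 0.9221.
C_D = 0.9221·(C_{A0}−C_A) = 0.9221×2.569 = 2.37 kmol/m³.
C_U = (C_{A0}−C_A)−C_D = 0.2001 kmol/m³; S̃_{D/U} = 2.369/0.2001 = 11.8.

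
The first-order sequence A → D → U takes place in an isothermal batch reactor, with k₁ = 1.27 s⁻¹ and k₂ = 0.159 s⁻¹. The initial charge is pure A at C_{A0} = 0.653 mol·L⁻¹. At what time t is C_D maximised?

For first-order series the maximum of C_D occurs at t_opt = ln(k₂/k₁)/(k₂−k₁).
= ln(0.159/1.27)/(0.159−1.27) = ln(0.1252)/-1.111 = -2.078/-1.111 = 1.87 s.

1.87 s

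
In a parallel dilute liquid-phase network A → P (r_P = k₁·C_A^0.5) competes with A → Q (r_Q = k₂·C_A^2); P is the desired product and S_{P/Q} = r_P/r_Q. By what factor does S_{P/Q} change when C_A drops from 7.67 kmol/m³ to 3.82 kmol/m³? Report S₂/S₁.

S_{P/Q} = (k₁/k₂)·C_A^-1.5, so S₂/S₁ = (C_{A,2}/C_{A,1})^-1.5.
= (3.82/7.67)^(-1.5) = (0.4980)^(-1.5) = 2.85.
Selectivity toward P rises as C_A falls — low-concentration operation is favoured.

2.85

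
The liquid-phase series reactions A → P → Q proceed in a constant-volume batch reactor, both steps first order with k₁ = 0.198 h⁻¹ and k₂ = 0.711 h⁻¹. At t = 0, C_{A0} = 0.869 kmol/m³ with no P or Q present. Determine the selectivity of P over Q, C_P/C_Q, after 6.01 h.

For first-order series with pure A initially, C_P(t) = k₁C_{A0}/(k₂−k₁)·(e^(−k₁t) − e^(−k₂t)).
e^(−k₁t) = e^(−0.198×6.01) = e^(−1.190) = 0.3042; e^(−k₂t) = e^(−4.273) = 0.01394.
C_P = 0.198×0.869/(0.711−0.198) × (0.3042−0.01394) = 0.3354×0.2903 = 0.09736 kmol/m³.
C_A = C_{A0}e^(−k₁t) = 0.2644 kmol/m³, so C_Q = C_{A0}−C_A−C_P = 0.5073 kmol/m³; C_P/C_Q = 0.192.

0.192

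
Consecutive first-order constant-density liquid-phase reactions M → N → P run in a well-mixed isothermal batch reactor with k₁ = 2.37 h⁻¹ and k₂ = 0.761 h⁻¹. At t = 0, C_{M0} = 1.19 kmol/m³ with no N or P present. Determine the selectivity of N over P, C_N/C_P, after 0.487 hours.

4.17

The intermediate concentration in a first-order A→B→C sequence is C_N = k₁C_{M0}(e^(−k₁t) − e^(−k₂t))/(k₂−k₁).
e^(−k₁t) = e^(−2.37×0.487) = e^(−1.154) = 0.3153; e^(−k₂t) = e^(−0.3706) = 0.6903.
C_N = 2.37×1.19/(0.761−2.37) × (0.3153−0.6903) = (-1.753)×(-0.3750) = 0.6573 kmol/m³.
C_M = C_{M0}e^(−k₁t) = 0.3752 kmol/m³, so C_P = C_{M0}−C_M−C_N = 0.1575 kmol/m³; C_N/C_P = 4.17.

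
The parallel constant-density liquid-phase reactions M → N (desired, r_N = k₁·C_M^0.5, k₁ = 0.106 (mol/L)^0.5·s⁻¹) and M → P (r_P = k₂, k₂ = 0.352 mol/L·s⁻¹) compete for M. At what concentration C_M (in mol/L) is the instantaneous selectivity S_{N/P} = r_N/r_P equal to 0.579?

S_{N/P} = (k₁/k₂)·C_M^0.5 ⇒ C_M = (S·k₂/k₁)^(2).
= (0.579×0.352/0.106)^(2) = (1.923)^(2) = 3.70 mol/L.

3.70 mol/L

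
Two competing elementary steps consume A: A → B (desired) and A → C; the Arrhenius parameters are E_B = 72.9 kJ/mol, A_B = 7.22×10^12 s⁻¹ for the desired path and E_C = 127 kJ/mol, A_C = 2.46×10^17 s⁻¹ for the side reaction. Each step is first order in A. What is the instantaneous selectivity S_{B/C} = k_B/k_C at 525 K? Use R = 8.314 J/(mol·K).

7.09

Since both paths have the same order in A, the concentration cancels and S_{B/C} = k_B/k_C = (A_B/A_C)·exp[(E_C−E_B)/(RT)].
(E_C−E_B)/(RT) = (127−72.9)×10³/(8.314×525) = 54100/4365 = 12.39.
k_B/k_C = (7.22×10^12/2.46×10^17)·exp(12.39) = 2.935×10^-5 × 2.415×10^5 = 7.09.
Since E_B < E_C, lowering the temperature improves selectivity toward B.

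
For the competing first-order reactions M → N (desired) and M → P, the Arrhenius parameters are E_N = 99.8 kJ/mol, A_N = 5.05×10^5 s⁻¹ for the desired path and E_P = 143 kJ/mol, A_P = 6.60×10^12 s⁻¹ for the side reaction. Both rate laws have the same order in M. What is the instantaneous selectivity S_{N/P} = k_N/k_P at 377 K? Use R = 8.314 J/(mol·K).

0.0740

Since both paths have the same order in M, the concentration cancels and S_{N/P} = k_N/k_P = (A_N/A_P)·exp[(E_P−E_N)/(RT)].
(E_P−E_N)/(RT) = (143−99.8)×10³/(8.314×377) = 43200/3134 = 13.78.
k_N/k_P = (5.05×10^5/6.60×10^12)·exp(13.78) = 7.652×10^-8 × 9.677×10^5 = 0.0740.
Since E_N < E_P, lowering the temperature improves selectivity toward N.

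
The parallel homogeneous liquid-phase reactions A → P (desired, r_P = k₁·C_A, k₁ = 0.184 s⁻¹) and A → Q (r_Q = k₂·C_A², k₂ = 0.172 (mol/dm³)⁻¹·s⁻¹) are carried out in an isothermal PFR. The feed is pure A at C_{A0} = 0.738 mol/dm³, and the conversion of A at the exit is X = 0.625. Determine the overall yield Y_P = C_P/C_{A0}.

C_A = C_{A0}(1−X) = 0.2767 mol/dm³.
Along a PFR/batch, dC_P/dC_A = −r_P/(r_P+r_Q) = −k₁/(k₁+k₂·C_A).
Integrating from C_{A0} to C_A: C_P = (0.184/0.172)·ln[(0.184+0.172·0.738)/(0.184+0.172·0.277)] = 1.070·ln(0.3109/0.2316) = 0.3151 mol/dm³.
Y_P = C_P/C_{A0} = 0.3151/0.738 = 0.427.

0.427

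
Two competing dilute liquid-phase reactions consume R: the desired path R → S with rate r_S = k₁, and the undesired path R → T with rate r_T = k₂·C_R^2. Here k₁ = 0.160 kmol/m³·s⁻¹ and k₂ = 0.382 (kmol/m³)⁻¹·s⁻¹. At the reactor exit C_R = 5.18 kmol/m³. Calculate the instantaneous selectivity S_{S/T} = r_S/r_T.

S_{S/T} = r_S/r_T = (k₁)/(k₂·C_R^2) = (k₁/k₂)·C_R^-2.
= (0.160) / (0.382×5.180^2) = 0.1600/10.25 = 0.0156.

0.0156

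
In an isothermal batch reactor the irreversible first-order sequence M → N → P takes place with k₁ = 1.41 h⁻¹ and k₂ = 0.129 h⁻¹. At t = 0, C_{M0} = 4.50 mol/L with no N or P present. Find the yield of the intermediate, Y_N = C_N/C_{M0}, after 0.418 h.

The intermediate concentration in a first-order A→B→C sequence is C_N = k₁C_{M0}(e^(−k₁t) − e^(−k₂t))/(k₂−k₁).
e^(−k₁t) = e^(−1.41×0.418) = e^(−0.5894) = 0.5547; e^(−k₂t) = e^(−0.05392) = 0.9475.
C_N = 1.41×4.50/(0.129−1.41) × (0.5547−0.9475) = (-4.953)×(-0.3928) = 1.946 mol/L.
Y_N = C_N/C_{M0} = 1.946/4.50 = 0.432.

0.432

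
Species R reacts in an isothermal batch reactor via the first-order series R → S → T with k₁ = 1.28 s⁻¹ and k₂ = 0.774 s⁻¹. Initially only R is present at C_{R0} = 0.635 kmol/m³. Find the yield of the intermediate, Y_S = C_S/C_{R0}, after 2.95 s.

0.200

The intermediate concentration in a first-order A→B→C sequence is C_S = k₁C_{R0}(e^(−k₁t) − e^(−k₂t))/(k₂−k₁).
e^(−k₁t) = e^(−1.28×2.95) = e^(−3.776) = 0.02291; e^(−k₂t) = e^(−2.283) = 0.1019.
C_S = 1.28×0.635/(0.774−1.28) × (0.02291−0.1019) = (-1.606)×(-0.07903) = 0.1270 kmol/m³.
Y_S = C_S/C_{R0} = 0.1270/0.635 = 0.200.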